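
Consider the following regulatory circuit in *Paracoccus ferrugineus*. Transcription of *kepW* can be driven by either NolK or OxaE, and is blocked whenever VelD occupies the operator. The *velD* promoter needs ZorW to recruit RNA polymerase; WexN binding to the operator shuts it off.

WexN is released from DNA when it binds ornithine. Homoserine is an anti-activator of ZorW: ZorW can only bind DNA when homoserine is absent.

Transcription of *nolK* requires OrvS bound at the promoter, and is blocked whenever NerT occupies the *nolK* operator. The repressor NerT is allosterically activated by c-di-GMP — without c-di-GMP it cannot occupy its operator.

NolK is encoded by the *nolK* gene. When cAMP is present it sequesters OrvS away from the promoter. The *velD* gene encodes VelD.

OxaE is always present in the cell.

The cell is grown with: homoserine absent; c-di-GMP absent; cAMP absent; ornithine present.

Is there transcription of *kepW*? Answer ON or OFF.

OFF

Homoserine is absent, so ZorW is active.
Ornithine is present, so WexN is inactive.
No repressor is bound and ZorW is active, so *velD* is transcribed.
So VelD is produced and active.
cAMP is absent, so OrvS is active.
c-di-GMP is absent, so NerT is inactive.
No repressor is bound and OrvS is active, so *nolK* is transcribed.
So NolK is produced and active.
OxaE is produced constitutively and is active.
With repressor VelD bound, *kepW* is not transcribed.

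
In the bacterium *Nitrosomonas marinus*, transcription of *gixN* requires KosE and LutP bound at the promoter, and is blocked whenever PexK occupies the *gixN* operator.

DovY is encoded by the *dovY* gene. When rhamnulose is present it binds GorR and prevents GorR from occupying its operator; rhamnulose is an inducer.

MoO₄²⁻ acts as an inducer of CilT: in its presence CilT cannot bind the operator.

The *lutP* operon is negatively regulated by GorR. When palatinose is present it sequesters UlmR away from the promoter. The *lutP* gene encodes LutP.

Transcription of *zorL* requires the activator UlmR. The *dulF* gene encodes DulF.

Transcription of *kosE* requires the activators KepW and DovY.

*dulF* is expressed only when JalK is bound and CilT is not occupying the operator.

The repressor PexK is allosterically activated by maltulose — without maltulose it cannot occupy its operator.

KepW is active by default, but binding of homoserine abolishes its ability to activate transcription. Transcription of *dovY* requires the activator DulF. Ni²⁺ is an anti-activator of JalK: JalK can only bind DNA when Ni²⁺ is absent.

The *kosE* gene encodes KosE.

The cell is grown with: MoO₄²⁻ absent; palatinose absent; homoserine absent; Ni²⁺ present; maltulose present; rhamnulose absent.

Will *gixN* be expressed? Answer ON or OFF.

OFF

Homoserine is absent, so KepW is active.
MoO₄²⁻ is absent, so CilT is active.
Ni²⁺ is present, so JalK is inactive.
With repressor CilT bound, *dulF* is not transcribed.
So DulF is not produced.
Required activator DulF is absent, so *dovY* is not transcribed.
So DovY is not produced.
Required activator DovY is absent, so *kosE* is not transcribed.
So KosE is not produced.
Rhamnulose is absent, so GorR is active.
With repressor GorR bound, *lutP* is not transcribed.
So LutP is not produced.
Maltulose is present, so PexK is active.
With repressor PexK bound, *gixN* is not transcribed.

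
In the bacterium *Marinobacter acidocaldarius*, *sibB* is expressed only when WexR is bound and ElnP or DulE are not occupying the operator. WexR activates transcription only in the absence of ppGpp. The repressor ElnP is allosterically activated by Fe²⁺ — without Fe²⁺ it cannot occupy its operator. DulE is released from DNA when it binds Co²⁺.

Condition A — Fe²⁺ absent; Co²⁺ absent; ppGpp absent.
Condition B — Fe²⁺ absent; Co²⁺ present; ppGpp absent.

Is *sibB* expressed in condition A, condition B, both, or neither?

Condition A:
Fe²⁺ is absent, so ElnP is inactive.
Co²⁺ is absent, so DulE is active.
ppGpp is absent, so WexR is active.
With repressor DulE bound, *sibB* is not transcribed.
→ *sibB* is OFF in A.
Condition B:
Fe²⁺ is absent, so ElnP is inactive.
Co²⁺ is present, so DulE is inactive.
ppGpp is absent, so WexR is active.
No repressor is bound and WexR is active, so *sibB* is transcribed.
→ *sibB* is ON in B.

B only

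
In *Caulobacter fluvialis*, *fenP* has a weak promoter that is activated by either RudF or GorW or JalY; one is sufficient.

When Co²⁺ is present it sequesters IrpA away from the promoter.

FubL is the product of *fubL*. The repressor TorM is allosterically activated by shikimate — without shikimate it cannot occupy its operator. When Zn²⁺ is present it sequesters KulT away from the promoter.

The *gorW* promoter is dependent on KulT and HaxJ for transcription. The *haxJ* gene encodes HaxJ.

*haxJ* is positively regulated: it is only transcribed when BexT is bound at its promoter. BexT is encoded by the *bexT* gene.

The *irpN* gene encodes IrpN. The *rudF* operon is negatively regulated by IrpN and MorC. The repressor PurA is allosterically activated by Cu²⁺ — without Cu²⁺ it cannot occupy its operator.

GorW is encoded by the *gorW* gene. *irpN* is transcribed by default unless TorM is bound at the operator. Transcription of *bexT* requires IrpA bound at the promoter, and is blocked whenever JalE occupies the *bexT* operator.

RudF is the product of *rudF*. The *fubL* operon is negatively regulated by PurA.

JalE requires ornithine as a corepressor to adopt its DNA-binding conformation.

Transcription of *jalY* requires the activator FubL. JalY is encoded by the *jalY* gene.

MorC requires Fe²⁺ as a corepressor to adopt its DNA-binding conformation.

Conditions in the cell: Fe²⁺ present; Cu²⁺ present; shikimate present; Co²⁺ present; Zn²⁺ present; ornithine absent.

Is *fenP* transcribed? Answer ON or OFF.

Shikimate is present, so TorM is active.
With repressor TorM bound, *irpN* is not transcribed.
So IrpN is not produced.
Fe²⁺ is present, so MorC is active.
With repressor MorC bound, *rudF* is not transcribed.
So RudF is not produced.
Zn²⁺ is present, so KulT is inactive.
Ornithine is absent, so JalE is inactive.
Co²⁺ is present, so IrpA is inactive.
Required activator IrpA is absent, so *bexT* is not transcribed.
So BexT is not produced.
Required activator BexT is absent, so *haxJ* is not transcribed.
So HaxJ is not produced.
Required activator KulT is absent, so *gorW* is not transcribed.
So GorW is not produced.
Cu²⁺ is present, so PurA is active.
With repressor PurA bound, *fubL* is not transcribed.
So FubL is not produced.
Required activator FubL is absent, so *jalY* is not transcribed.
So JalY is not produced.
No activator is available at the *fenP* promoter, so *fenP* is not transcribed.

OFF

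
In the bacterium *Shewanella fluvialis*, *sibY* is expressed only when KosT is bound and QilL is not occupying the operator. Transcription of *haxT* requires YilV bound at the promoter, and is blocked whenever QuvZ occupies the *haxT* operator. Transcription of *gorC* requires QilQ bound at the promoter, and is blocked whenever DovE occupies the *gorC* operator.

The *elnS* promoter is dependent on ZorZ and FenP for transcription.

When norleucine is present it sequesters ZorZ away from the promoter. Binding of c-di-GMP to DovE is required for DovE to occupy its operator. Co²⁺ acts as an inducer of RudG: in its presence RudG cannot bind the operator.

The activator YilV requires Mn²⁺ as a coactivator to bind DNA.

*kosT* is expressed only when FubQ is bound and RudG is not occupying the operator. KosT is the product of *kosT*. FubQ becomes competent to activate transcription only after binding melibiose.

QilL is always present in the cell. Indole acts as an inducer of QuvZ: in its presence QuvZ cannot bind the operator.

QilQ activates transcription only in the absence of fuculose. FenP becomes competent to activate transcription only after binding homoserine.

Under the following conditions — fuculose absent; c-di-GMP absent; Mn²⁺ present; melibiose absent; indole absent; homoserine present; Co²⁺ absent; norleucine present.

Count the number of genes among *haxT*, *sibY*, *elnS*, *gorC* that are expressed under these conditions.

1

Indole is absent, so QuvZ is active.
Mn²⁺ is present, so YilV is active.
With repressor QuvZ bound, *haxT* is not transcribed.
→ *haxT* is OFF.
QilL is produced constitutively and is active.
Co²⁺ is absent, so RudG is active.
Melibiose is absent, so FubQ is inactive.
With repressor RudG bound, *kosT* is not transcribed.
So KosT is not produced.
With repressor QilL bound, *sibY* is not transcribed.
→ *sibY* is OFF.
Norleucine is present, so ZorZ is inactive.
Homoserine is present, so FenP is active.
Required activator ZorZ is absent, so *elnS* is not transcribed.
→ *elnS* is OFF.
Fuculose is absent, so QilQ is active.
c-di-GMP is absent, so DovE is inactive.
No repressor is bound and QilQ is active, so *gorC* is transcribed.
→ *gorC* is ON.
1 of the 4 genes is transcribed.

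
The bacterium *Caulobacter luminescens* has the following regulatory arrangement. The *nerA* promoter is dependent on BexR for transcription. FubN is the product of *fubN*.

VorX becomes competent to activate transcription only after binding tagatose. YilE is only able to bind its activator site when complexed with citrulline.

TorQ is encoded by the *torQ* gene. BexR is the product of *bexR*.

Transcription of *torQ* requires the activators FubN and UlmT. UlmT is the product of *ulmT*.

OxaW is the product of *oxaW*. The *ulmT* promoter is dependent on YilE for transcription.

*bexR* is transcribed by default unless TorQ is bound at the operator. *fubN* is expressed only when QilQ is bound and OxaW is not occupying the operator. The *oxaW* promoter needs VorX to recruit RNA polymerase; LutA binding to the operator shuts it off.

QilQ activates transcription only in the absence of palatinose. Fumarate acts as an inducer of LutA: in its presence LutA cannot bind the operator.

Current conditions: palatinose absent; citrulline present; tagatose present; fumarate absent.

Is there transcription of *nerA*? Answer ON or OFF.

Tagatose is present, so VorX is active.
Fumarate is absent, so LutA is active.
With repressor LutA bound, *oxaW* is not transcribed.
So OxaW is not produced.
Palatinose is absent, so QilQ is active.
No repressor is bound and QilQ is active, so *fubN* is transcribed.
So FubN is produced and active.
Citrulline is present, so YilE is active.
No repressor is bound and YilE is active, so *ulmT* is transcribed.
So UlmT is produced and active.
No repressor is bound and FubN and UlmT are active, so *torQ* is transcribed.
So TorQ is produced and active.
With repressor TorQ bound, *bexR* is not transcribed.
So BexR is not produced.
Required activator BexR is absent, so *nerA* is not transcribed.

OFF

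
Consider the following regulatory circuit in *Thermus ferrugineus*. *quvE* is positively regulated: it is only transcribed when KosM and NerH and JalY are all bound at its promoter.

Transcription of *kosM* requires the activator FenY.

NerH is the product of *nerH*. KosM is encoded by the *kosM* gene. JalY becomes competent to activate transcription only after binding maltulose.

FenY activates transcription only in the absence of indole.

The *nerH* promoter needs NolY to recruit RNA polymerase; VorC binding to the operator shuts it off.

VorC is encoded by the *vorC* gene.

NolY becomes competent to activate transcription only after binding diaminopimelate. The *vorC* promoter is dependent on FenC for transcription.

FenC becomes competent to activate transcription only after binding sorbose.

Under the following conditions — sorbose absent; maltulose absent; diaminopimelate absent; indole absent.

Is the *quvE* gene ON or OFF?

Indole is absent, so FenY is active.
No repressor is bound and FenY is active, so *kosM* is transcribed.
So KosM is produced and active.
Diaminopimelate is absent, so NolY is inactive.
Sorbose is absent, so FenC is inactive.
Required activator FenC is absent, so *vorC* is not transcribed.
So VorC is not produced.
Required activator NolY is absent, so *nerH* is not transcribed.
So NerH is not produced.
Maltulose is absent, so JalY is inactive.
Required activator NerH is absent, so *quvE* is not transcribed.

OFF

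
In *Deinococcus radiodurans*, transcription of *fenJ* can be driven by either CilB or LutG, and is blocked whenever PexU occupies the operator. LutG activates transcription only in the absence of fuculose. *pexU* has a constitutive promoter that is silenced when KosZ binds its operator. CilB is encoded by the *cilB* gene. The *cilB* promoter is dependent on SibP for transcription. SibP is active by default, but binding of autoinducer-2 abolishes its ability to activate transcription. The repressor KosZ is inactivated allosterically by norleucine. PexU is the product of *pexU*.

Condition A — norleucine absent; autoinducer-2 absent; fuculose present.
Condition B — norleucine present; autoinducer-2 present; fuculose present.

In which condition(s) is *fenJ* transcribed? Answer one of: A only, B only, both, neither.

Condition A:
Norleucine is absent, so KosZ is active.
With repressor KosZ bound, *pexU* is not transcribed.
So PexU is not produced.
Autoinducer-2 is absent, so SibP is active.
No repressor is bound and SibP is active, so *cilB* is transcribed.
So CilB is produced and active.
Fuculose is present, so LutG is inactive.
Activator CilB is present, so *fenJ* is transcribed.
→ *fenJ* is ON in A.
Condition B:
Norleucine is present, so KosZ is inactive.
With no repressor bound, *pexU* is transcribed.
So PexU is produced and active.
Autoinducer-2 is present, so SibP is inactive.
Required activator SibP is absent, so *cilB* is not transcribed.
So CilB is not produced.
Fuculose is present, so LutG is inactive.
With repressor PexU bound, *fenJ* is not transcribed.
→ *fenJ* is OFF in B.

A only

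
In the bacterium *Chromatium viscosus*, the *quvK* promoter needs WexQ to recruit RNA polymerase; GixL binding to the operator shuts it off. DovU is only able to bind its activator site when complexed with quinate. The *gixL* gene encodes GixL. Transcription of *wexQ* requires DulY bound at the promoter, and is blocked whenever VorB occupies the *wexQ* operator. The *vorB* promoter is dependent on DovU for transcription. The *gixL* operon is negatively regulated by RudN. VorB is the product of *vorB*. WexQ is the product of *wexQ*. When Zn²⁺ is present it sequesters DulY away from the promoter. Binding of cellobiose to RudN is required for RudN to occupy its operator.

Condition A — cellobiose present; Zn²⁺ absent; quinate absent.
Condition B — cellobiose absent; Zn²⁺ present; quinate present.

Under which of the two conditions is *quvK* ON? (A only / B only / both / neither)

A only

Condition A:
Cellobiose is present, so RudN is active.
With repressor RudN bound, *gixL* is not transcribed.
So GixL is not produced.
Zn²⁺ is absent, so DulY is active.
Quinate is absent, so DovU is inactive.
Required activator DovU is absent, so *vorB* is not transcribed.
So VorB is not produced.
No repressor is bound and DulY is active, so *wexQ* is transcribed.
So WexQ is produced and active.
No repressor is bound and WexQ is active, so *quvK* is transcribed.
→ *quvK* is ON in A.
Condition B:
Cellobiose is absent, so RudN is inactive.
With no repressor bound, *gixL* is transcribed.
So GixL is produced and active.
Zn²⁺ is present, so DulY is inactive.
Quinate is present, so DovU is active.
No repressor is bound and DovU is active, so *vorB* is transcribed.
So VorB is produced and active.
With repressor VorB bound, *wexQ* is not transcribed.
So WexQ is not produced.
With repressor GixL bound, *quvK* is not transcribed.
→ *quvK* is OFF in B.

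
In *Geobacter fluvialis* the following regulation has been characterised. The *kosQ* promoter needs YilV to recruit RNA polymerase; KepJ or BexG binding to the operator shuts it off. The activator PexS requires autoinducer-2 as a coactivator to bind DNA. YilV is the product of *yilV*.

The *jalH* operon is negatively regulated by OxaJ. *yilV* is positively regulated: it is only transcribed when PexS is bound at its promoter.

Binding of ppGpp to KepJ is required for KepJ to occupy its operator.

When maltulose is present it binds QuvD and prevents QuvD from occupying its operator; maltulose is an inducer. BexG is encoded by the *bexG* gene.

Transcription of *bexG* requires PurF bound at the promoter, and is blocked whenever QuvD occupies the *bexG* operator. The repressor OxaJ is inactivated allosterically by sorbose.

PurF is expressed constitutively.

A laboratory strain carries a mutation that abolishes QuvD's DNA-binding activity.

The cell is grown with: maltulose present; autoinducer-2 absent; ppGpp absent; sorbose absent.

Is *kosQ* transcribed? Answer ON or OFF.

ppGpp is absent, so KepJ is inactive.
Autoinducer-2 is absent, so PexS is inactive.
Required activator PexS is absent, so *yilV* is not transcribed.
So YilV is not produced.
QuvD is non-functional in this strain, so it has no effect.
PurF is produced constitutively and is active.
No repressor is bound and PurF is active, so *bexG* is transcribed.
So BexG is produced and active.
With repressor BexG bound, *kosQ* is not transcribed.

OFF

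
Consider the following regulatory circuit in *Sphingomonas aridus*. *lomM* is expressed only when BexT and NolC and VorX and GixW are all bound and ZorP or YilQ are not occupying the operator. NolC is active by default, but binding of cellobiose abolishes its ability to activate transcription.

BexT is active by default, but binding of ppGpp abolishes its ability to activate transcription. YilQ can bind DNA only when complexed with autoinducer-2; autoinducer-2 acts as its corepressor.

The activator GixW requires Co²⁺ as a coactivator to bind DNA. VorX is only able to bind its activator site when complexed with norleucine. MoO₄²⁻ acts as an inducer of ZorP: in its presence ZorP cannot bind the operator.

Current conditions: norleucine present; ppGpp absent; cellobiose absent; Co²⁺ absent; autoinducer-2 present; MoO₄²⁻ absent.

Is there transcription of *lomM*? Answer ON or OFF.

ppGpp is absent, so BexT is active.
Cellobiose is absent, so NolC is active.
Norleucine is present, so VorX is active.
Co²⁺ is absent, so GixW is inactive.
MoO₄²⁻ is absent, so ZorP is active.
Autoinducer-2 is present, so YilQ is active.
With repressor ZorP bound, *lomM* is not transcribed.

OFF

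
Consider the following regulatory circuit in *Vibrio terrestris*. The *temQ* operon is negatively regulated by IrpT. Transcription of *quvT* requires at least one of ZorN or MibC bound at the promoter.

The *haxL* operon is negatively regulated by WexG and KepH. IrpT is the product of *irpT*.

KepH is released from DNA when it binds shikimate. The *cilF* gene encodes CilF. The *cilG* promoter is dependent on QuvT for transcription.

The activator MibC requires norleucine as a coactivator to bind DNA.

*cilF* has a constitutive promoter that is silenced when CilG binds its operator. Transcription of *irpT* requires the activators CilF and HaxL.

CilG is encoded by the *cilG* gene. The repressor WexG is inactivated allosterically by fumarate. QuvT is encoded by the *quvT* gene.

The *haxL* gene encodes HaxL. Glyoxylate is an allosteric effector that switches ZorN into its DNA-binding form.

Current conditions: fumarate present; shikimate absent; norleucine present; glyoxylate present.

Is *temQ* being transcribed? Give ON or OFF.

Glyoxylate is present, so ZorN is active.
Norleucine is present, so MibC is active.
Activator ZorN is present, so *quvT* is transcribed.
So QuvT is produced and active.
No repressor is bound and QuvT is active, so *cilG* is transcribed.
So CilG is produced and active.
With repressor CilG bound, *cilF* is not transcribed.
So CilF is not produced.
Fumarate is present, so WexG is inactive.
Shikimate is absent, so KepH is active.
With repressor KepH bound, *haxL* is not transcribed.
So HaxL is not produced.
Required activator CilF is absent, so *irpT* is not transcribed.
So IrpT is not produced.
With no repressor bound, *temQ* is transcribed.

ON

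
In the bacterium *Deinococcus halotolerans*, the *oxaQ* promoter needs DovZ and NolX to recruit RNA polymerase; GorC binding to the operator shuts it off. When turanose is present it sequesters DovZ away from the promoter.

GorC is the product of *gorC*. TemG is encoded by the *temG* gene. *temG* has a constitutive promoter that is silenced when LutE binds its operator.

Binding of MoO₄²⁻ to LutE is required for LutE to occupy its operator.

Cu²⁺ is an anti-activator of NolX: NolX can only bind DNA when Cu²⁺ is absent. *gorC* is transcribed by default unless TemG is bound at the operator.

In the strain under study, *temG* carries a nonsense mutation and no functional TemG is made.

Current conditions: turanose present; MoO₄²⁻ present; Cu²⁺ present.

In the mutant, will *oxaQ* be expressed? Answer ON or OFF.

TemG is non-functional in this strain, so it has no effect.
With no repressor bound, *gorC* is transcribed.
So GorC is produced and active.
Turanose is present, so DovZ is inactive.
Cu²⁺ is present, so NolX is inactive.
With repressor GorC bound, *oxaQ* is not transcribed.

OFF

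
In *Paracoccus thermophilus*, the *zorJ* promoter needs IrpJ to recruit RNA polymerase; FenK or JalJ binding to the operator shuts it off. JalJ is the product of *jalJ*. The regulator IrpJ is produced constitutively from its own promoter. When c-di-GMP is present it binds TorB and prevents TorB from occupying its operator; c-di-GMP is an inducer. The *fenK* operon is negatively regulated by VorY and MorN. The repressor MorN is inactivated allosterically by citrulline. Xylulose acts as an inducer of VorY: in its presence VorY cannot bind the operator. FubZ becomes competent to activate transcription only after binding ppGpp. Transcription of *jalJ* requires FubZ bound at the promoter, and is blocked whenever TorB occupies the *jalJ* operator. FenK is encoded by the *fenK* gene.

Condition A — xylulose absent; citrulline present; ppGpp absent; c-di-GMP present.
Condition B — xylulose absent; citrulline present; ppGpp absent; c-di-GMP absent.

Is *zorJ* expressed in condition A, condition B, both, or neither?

both

Condition A:
Xylulose is absent, so VorY is active.
Citrulline is present, so MorN is inactive.
With repressor VorY bound, *fenK* is not transcribed.
So FenK is not produced.
IrpJ is produced constitutively and is active.
ppGpp is absent, so FubZ is inactive.
c-di-GMP is present, so TorB is inactive.
Required activator FubZ is absent, so *jalJ* is not transcribed.
So JalJ is not produced.
No repressor is bound and IrpJ is active, so *zorJ* is transcribed.
→ *zorJ* is ON in A.
Condition B:
Xylulose is absent, so VorY is active.
Citrulline is present, so MorN is inactive.
With repressor VorY bound, *fenK* is not transcribed.
So FenK is not produced.
IrpJ is produced constitutively and is active.
ppGpp is absent, so FubZ is inactive.
c-di-GMP is absent, so TorB is active.
With repressor TorB bound, *jalJ* is not transcribed.
So JalJ is not produced.
No repressor is bound and IrpJ is active, so *zorJ* is transcribed.
→ *zorJ* is ON in B.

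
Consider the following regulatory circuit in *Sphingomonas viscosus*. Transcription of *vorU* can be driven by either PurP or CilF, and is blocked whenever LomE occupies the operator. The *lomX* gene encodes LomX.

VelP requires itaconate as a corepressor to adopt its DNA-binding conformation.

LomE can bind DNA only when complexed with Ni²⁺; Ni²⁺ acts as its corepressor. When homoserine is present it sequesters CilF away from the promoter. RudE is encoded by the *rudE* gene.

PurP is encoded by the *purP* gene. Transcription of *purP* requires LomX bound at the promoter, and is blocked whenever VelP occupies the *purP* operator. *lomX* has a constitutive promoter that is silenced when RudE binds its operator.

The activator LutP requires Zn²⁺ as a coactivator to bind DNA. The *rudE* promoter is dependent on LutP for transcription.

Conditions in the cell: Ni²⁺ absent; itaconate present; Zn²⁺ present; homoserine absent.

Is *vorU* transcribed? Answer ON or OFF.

ON

Itaconate is present, so VelP is active.
Zn²⁺ is present, so LutP is active.
No repressor is bound and LutP is active, so *rudE* is transcribed.
So RudE is produced and active.
With repressor RudE bound, *lomX* is not transcribed.
So LomX is not produced.
With repressor VelP bound, *purP* is not transcribed.
So PurP is not produced.
Ni²⁺ is absent, so LomE is inactive.
Homoserine is absent, so CilF is active.
Activator CilF is present, so *vorU* is transcribed.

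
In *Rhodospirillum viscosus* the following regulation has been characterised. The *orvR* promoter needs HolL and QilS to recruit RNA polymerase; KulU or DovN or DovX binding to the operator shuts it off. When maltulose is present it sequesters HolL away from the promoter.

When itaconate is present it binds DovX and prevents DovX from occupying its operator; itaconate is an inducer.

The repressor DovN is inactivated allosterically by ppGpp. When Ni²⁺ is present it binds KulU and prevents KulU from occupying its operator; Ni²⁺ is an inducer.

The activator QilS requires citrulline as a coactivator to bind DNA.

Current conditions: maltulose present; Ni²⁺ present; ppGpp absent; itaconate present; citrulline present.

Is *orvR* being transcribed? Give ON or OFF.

OFF

Ni²⁺ is present, so KulU is inactive.
Maltulose is present, so HolL is inactive.
ppGpp is absent, so DovN is active.
Itaconate is present, so DovX is inactive.
Citrulline is present, so QilS is active.
With repressor DovN bound, *orvR* is not transcribed.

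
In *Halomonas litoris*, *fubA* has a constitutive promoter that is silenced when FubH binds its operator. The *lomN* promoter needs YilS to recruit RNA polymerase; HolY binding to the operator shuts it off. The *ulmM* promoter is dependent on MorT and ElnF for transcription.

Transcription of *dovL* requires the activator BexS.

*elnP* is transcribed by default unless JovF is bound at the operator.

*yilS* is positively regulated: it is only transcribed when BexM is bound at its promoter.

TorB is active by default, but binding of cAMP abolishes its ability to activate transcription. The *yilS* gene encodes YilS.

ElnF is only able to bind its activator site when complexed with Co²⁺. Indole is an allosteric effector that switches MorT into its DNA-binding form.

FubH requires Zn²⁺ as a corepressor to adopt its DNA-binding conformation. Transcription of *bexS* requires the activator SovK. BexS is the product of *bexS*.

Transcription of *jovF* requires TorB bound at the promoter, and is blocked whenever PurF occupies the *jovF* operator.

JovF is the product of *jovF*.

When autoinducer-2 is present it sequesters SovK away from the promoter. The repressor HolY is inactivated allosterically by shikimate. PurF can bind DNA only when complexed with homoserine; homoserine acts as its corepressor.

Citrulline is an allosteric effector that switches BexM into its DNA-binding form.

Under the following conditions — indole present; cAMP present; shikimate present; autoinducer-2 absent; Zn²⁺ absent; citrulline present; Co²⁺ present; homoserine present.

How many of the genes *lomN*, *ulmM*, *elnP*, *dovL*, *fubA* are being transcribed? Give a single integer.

5

Shikimate is present, so HolY is inactive.
Citrulline is present, so BexM is active.
No repressor is bound and BexM is active, so *yilS* is transcribed.
So YilS is produced and active.
No repressor is bound and YilS is active, so *lomN* is transcribed.
→ *lomN* is ON.
Indole is present, so MorT is active.
Co²⁺ is present, so ElnF is active.
No repressor is bound and MorT and ElnF are active, so *ulmM* is transcribed.
→ *ulmM* is ON.
cAMP is present, so TorB is inactive.
Homoserine is present, so PurF is active.
With repressor PurF bound, *jovF* is not transcribed.
So JovF is not produced.
With no repressor bound, *elnP* is transcribed.
→ *elnP* is ON.
Autoinducer-2 is absent, so SovK is active.
No repressor is bound and SovK is active, so *bexS* is transcribed.
So BexS is produced and active.
No repressor is bound and BexS is active, so *dovL* is transcribed.
→ *dovL* is ON.
Zn²⁺ is absent, so FubH is inactive.
With no repressor bound, *fubA* is transcribed.
→ *fubA* is ON.
5 of the 5 genes are transcribed.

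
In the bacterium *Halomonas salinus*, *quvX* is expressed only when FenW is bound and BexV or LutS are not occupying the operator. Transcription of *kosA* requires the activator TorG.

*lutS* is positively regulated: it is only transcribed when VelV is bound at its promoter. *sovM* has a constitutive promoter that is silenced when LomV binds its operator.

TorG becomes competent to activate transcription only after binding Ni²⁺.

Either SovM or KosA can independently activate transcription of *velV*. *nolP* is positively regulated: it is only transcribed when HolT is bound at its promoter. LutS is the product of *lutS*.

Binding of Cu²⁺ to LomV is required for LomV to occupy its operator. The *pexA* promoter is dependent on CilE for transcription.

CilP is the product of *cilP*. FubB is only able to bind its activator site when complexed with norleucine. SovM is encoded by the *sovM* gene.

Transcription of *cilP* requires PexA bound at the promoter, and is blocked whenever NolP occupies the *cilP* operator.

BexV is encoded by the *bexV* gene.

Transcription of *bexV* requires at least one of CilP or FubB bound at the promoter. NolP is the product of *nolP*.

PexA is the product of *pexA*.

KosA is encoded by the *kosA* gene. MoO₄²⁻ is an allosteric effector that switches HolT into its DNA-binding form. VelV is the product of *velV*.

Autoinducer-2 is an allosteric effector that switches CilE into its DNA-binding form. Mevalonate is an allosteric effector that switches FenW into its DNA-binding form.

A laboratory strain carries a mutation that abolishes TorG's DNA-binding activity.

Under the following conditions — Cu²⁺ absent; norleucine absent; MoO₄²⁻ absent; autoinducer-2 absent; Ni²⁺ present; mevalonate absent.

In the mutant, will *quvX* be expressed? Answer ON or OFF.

Autoinducer-2 is absent, so CilE is inactive.
Required activator CilE is absent, so *pexA* is not transcribed.
So PexA is not produced.
MoO₄²⁻ is absent, so HolT is inactive.
Required activator HolT is absent, so *nolP* is not transcribed.
So NolP is not produced.
Required activator PexA is absent, so *cilP* is not transcribed.
So CilP is not produced.
Norleucine is absent, so FubB is inactive.
No activator is available at the *bexV* promoter, so *bexV* is not transcribed.
So BexV is not produced.
Cu²⁺ is absent, so LomV is inactive.
With no repressor bound, *sovM* is transcribed.
So SovM is produced and active.
TorG is non-functional in this strain, so it has no effect.
Required activator TorG is absent, so *kosA* is not transcribed.
So KosA is not produced.
Activator SovM is present, so *velV* is transcribed.
So VelV is produced and active.
No repressor is bound and VelV is active, so *lutS* is transcribed.
So LutS is produced and active.
Mevalonate is absent, so FenW is inactive.
With repressor LutS bound, *quvX* is not transcribed.

OFF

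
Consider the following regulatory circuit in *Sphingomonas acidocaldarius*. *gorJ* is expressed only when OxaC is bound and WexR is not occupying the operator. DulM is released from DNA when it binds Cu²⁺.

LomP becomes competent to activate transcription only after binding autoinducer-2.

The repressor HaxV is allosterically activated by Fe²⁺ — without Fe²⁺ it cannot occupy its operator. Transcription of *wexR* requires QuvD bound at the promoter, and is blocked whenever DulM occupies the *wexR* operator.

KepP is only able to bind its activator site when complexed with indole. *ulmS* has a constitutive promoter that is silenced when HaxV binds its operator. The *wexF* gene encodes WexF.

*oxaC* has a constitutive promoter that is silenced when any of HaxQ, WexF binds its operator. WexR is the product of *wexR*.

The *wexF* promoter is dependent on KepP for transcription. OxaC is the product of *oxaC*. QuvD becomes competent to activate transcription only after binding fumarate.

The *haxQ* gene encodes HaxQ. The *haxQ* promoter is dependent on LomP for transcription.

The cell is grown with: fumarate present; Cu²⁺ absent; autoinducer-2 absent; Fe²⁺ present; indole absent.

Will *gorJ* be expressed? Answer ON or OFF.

ON

Fumarate is present, so QuvD is active.
Cu²⁺ is absent, so DulM is active.
With repressor DulM bound, *wexR* is not transcribed.
So WexR is not produced.
Autoinducer-2 is absent, so LomP is inactive.
Required activator LomP is absent, so *haxQ* is not transcribed.
So HaxQ is not produced.
Indole is absent, so KepP is inactive.
Required activator KepP is absent, so *wexF* is not transcribed.
So WexF is not produced.
With no repressor bound, *oxaC* is transcribed.
So OxaC is produced and active.
No repressor is bound and OxaC is active, so *gorJ* is transcribed.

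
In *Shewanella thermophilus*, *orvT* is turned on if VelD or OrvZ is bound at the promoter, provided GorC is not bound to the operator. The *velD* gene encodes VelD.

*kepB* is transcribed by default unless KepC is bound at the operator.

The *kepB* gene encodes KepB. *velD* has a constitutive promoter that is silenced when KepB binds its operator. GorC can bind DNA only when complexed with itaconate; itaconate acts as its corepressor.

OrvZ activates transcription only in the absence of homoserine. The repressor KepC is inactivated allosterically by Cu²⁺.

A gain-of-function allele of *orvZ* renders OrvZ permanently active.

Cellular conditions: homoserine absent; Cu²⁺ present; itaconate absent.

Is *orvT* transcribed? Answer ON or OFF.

ON

Cu²⁺ is present, so KepC is inactive.
With no repressor bound, *kepB* is transcribed.
So KepB is produced and active.
With repressor KepB bound, *velD* is not transcribed.
So VelD is not produced.
OrvZ is constitutively active in this strain.
Itaconate is absent, so GorC is inactive.
Activator OrvZ is present, so *orvT* is transcribed.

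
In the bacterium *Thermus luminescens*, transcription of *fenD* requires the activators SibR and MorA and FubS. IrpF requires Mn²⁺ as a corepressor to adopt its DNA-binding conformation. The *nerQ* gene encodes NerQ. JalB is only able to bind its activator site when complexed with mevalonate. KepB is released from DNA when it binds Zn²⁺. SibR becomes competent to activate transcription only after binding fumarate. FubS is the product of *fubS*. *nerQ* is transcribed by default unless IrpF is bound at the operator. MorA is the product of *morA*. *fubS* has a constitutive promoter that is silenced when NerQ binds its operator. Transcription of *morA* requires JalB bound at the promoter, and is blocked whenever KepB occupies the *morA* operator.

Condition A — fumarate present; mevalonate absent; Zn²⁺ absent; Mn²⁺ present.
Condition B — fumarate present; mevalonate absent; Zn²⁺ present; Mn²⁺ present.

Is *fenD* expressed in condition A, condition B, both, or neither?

neither

Condition A:
Fumarate is present, so SibR is active.
Mevalonate is absent, so JalB is inactive.
Zn²⁺ is absent, so KepB is active.
With repressor KepB bound, *morA* is not transcribed.
So MorA is not produced.
Mn²⁺ is present, so IrpF is active.
With repressor IrpF bound, *nerQ* is not transcribed.
So NerQ is not produced.
With no repressor bound, *fubS* is transcribed.
So FubS is produced and active.
Required activator MorA is absent, so *fenD* is not transcribed.
→ *fenD* is OFF in A.
Condition B:
Fumarate is present, so SibR is active.
Mevalonate is absent, so JalB is inactive.
Zn²⁺ is present, so KepB is inactive.
Required activator JalB is absent, so *morA* is not transcribed.
So MorA is not produced.
Mn²⁺ is present, so IrpF is active.
With repressor IrpF bound, *nerQ* is not transcribed.
So NerQ is not produced.
With no repressor bound, *fubS* is transcribed.
So FubS is produced and active.
Required activator MorA is absent, so *fenD* is not transcribed.
→ *fenD* is OFF in B.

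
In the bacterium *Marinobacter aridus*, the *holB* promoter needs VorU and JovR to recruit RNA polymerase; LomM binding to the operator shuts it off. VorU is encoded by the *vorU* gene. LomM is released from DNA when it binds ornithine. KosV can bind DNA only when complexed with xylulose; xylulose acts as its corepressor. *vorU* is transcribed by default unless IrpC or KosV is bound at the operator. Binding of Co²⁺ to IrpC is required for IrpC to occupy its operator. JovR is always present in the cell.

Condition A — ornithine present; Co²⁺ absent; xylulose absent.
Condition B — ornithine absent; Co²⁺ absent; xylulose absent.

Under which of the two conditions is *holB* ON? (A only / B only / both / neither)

Condition A:
Ornithine is present, so LomM is inactive.
Co²⁺ is absent, so IrpC is inactive.
Xylulose is absent, so KosV is inactive.
With no repressor bound, *vorU* is transcribed.
So VorU is produced and active.
JovR is produced constitutively and is active.
No repressor is bound and VorU and JovR are active, so *holB* is transcribed.
→ *holB* is ON in A.
Condition B:
Ornithine is absent, so LomM is active.
Co²⁺ is absent, so IrpC is inactive.
Xylulose is absent, so KosV is inactive.
With no repressor bound, *vorU* is transcribed.
So VorU is produced and active.
JovR is produced constitutively and is active.
With repressor LomM bound, *holB* is not transcribed.
→ *holB* is OFF in B.

A only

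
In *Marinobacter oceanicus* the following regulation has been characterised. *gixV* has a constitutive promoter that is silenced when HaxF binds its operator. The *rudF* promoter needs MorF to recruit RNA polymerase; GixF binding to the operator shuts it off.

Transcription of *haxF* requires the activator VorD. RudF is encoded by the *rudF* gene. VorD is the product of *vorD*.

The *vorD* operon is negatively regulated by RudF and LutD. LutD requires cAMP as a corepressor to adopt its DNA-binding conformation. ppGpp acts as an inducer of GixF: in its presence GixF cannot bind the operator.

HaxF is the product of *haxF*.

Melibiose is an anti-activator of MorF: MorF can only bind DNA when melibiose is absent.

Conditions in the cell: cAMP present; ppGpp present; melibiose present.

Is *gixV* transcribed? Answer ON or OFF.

Melibiose is present, so MorF is inactive.
ppGpp is present, so GixF is inactive.
Required activator MorF is absent, so *rudF* is not transcribed.
So RudF is not produced.
cAMP is present, so LutD is active.
With repressor LutD bound, *vorD* is not transcribed.
So VorD is not produced.
Required activator VorD is absent, so *haxF* is not transcribed.
So HaxF is not produced.
With no repressor bound, *gixV* is transcribed.

ON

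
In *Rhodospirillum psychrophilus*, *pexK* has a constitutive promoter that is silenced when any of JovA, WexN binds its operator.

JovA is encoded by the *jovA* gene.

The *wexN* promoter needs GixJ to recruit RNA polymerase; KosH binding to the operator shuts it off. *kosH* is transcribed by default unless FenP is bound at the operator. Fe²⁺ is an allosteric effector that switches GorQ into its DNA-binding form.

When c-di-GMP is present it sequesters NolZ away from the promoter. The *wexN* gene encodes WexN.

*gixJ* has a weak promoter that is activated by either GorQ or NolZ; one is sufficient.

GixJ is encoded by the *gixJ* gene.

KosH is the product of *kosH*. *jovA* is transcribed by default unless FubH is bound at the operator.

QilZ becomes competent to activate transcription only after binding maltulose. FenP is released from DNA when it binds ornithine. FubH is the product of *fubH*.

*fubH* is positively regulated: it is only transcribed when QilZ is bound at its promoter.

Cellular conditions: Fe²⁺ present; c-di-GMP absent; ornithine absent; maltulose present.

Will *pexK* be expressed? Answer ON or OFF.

Maltulose is present, so QilZ is active.
No repressor is bound and QilZ is active, so *fubH* is transcribed.
So FubH is produced and active.
With repressor FubH bound, *jovA* is not transcribed.
So JovA is not produced.
Ornithine is absent, so FenP is active.
With repressor FenP bound, *kosH* is not transcribed.
So KosH is not produced.
Fe²⁺ is present, so GorQ is active.
c-di-GMP is absent, so NolZ is active.
Activator GorQ is present, so *gixJ* is transcribed.
So GixJ is produced and active.
No repressor is bound and GixJ is active, so *wexN* is transcribed.
So WexN is produced and active.
With repressor WexN bound, *pexK* is not transcribed.

OFF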